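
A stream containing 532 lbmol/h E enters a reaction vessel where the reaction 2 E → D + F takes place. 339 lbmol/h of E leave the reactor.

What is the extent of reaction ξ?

ξ = 96.5 lbmol/h

For E: n = n₀ − 2ξ → 339 = 532 − 2ξ, giving ξ = 96.5 lbmol/h.
Outlet amounts (n = n₀ + ν ξ):
  E: 532 − 2(96.5) = 339
  D: 0 + 1(96.5) = 96.5
  F: 0 + 1(96.5) = 96.5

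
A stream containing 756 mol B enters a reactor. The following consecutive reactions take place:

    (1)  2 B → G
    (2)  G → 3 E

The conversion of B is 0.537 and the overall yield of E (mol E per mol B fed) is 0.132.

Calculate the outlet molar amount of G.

Conversion of B: B consumed = 2ξ₁ = 0.537 × 756 → ξ₁ = 203 mol.
Yield of E: 3ξ₂ / 756 = 0.132 → ξ₂ = 33.26 mol.
Outlet amounts (n = n₀ + Σ ν·ξ):
  B: 756 − 2(203) = 350
  G: 0 + 1(203) − 1(33.26) = 169.7
  E: 0 + 3(33.26) = 99.79

170 mol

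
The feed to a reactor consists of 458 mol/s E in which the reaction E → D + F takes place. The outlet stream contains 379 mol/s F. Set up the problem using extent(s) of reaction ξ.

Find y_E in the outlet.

For F: n = n₀ + 1ξ → 379 = 0 + 1ξ, giving ξ = 379 mol/s.
Outlet amounts (n = n₀ + ν ξ):
  E: 458 − 1(379) = 79
  D: 0 + 1(379) = 379
  F: 0 + 1(379) = 379
Total out = 837 mol/s; y_E = 79 / 837 = 0.09438.

0.0944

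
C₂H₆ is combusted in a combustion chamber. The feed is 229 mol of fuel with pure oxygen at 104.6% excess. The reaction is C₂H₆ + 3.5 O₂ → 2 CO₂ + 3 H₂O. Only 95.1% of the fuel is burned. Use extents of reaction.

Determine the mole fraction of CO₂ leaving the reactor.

0.22

Stoichiometric O₂ = 3.5 × 229 = 801.5 mol; O₂ fed = 801.5 × 2.046 = 1640 mol.
Fuel reacted = 0.951 × 229 → ξ = 217.8 mol.
Outlet (n = n₀ + ν ξ):
  C₂H₆: 229 − 1(217.8) = 11.22
  O₂: 1640 − 3.5(217.8) = 877.6
  CO₂: 0 + 2(217.8) = 435.6
  H₂O: 0 + 3(217.8) = 653.3
Total out = 1978 mol; y_CO₂ = 435.6 / 1978 = 0.2202.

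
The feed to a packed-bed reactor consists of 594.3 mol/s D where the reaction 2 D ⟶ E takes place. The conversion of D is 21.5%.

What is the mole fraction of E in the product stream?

D reacted = 0.215 × 594.3 = 127.8 mol/s; ν_D = −2, so ξ = 127.8/2 = 63.89 mol/s.
Outlet amounts (n = n₀ + ν ξ):
  D: 594.3 − 2(63.89) = 466.5
  E: 0 + 1(63.89) = 63.89
Total out = 530.4 mol/s; y_E = 63.89 / 530.4 = 0.1204.

0.12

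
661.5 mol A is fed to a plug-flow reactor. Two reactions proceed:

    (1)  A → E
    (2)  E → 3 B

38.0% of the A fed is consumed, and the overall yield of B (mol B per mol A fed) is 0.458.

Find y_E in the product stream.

Conversion of A: A consumed = 1ξ₁ = 0.38 × 661.5 → ξ₁ = 251.4 mol.
Yield of B: 3ξ₂ / 661.5 = 0.458 → ξ₂ = 101 mol.
Outlet amounts (n = n₀ + Σ ν·ξ):
  A: 661.5 − 1(251.4) = 410.1
  E: 0 + 1(251.4) − 1(101) = 150.4
  B: 0 + 3(101) = 303
Total out = 863.5 mol; y_E = 150.4 / 863.5 = 0.1742.

0.174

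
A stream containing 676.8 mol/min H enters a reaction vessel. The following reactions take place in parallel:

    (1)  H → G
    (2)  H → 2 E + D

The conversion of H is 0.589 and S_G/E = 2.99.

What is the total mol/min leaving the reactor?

Conversion of H: H consumed = 0.589 × 676.8 = 398.6 mol/min = 1ξ₁ + 1ξ₂.
Selectivity: 1ξ₁ / (2ξ₂) = 2.99 → ξ₁ = 5.98 ξ₂.
Substitute: (1·5.98 + 1) ξ₂ = 398.6 → ξ₂ = 57.11 mol/min, ξ₁ = 341.5 mol/min.
Outlet amounts (n = n₀ + Σ ν·ξ):
  H: 676.8 − 1(341.5) − 1(57.11) = 278.2
  G: 0 + 1(341.5) = 341.5
  E: 0 + 2(57.11) = 114.2
  D: 0 + 1(57.11) = 57.11
Total out = 278.2 + 341.5 + 114.2 + 57.11 = 791 mol/min.

791 mol/min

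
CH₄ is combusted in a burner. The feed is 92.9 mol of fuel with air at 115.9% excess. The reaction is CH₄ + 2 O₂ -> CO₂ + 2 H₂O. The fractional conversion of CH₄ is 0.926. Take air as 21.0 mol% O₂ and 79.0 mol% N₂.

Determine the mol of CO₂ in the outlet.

86 mol

Stoichiometric O₂ = 2 × 92.9 = 185.8 mol; O₂ fed = 185.8 × 2.159 = 401.1 mol.
N₂ fed = 401.1 × 79/21 = 1509 mol.
Fuel reacted = 0.926 × 92.9 → ξ = 86.03 mol.
Outlet (n = n₀ + ν ξ):
  CH₄: 92.9 − 1(86.03) = 6.875
  O₂: 401.1 − 2(86.03) = 229.1
  N₂: 1509 (inert)
  CO₂: 0 + 1(86.03) = 86.03
  H₂O: 0 + 2(86.03) = 172.1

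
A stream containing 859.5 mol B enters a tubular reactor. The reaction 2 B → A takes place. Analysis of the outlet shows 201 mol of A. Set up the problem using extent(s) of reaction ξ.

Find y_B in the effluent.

For A: n = n₀ + 1ξ → 201 = 0 + 1ξ, giving ξ = 201 mol.
Outlet amounts (n = n₀ + ν ξ):
  B: 859.5 − 2(201) = 457.5
  A: 0 + 1(201) = 201
Total out = 658.5 mol; y_B = 457.5 / 658.5 = 0.6948.

0.695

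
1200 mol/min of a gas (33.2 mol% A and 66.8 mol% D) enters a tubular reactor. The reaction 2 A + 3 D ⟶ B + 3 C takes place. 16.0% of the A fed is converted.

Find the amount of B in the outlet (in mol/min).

A reacted = 0.16 × 398.4 = 63.74 mol/min; ν_A = −2, so ξ = 63.74/2 = 31.87 mol/min.
Outlet amounts (n = n₀ + ν ξ):
  A: 398.4 − 2(31.87) = 334.7
  D: 801.6 − 3(31.87) = 706
  B: 0 + 1(31.87) = 31.87
  C: 0 + 3(31.87) = 95.62

31.9 mol/min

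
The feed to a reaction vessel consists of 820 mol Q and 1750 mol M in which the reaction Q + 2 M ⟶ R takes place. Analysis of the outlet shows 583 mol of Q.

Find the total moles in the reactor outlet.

2100 mol

For Q: n = n₀ − 1ξ → 583 = 820 − 1ξ, giving ξ = 237 mol.
Outlet amounts (n = n₀ + ν ξ):
  Q: 820 − 1(237) = 583
  M: 1750 − 2(237) = 1276
  R: 0 + 1(237) = 237
Total out = 583 + 1276 + 237 = 2096 mol.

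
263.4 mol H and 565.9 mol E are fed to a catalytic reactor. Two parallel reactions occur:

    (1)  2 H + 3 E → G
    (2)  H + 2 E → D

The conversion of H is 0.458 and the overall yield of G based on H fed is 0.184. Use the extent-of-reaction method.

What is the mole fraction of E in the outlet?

0.634

Yield of G: 1ξ₁ / 263.4 = 0.184 → ξ₁ = 48.47 mol.
Conversion of H: 2ξ₁ + 1ξ₂ = 0.458 × 263.4 = 120.6 → ξ₂ = 23.71 mol.
Outlet amounts (n = n₀ + Σ ν·ξ):
  H: 263.4 − 2(48.47) − 1(23.71) = 142.8
  E: 565.9 − 3(48.47) − 2(23.71) = 373.1
  G: 0 + 1(48.47) = 48.47
  D: 0 + 1(23.71) = 23.71
Total out = 588 mol; y_E = 373.1 / 588 = 0.6345.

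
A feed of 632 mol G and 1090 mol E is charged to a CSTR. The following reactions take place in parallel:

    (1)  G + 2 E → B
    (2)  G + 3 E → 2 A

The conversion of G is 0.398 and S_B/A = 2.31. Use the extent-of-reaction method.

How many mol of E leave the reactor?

Conversion of G: G consumed = 0.398 × 632 = 251.5 mol = 1ξ₁ + 1ξ₂.
Selectivity: 1ξ₁ / (2ξ₂) = 2.31 → ξ₁ = 4.62 ξ₂.
Substitute: (1·4.62 + 1) ξ₂ = 251.5 → ξ₂ = 44.76 mol, ξ₁ = 206.8 mol.
Outlet amounts (n = n₀ + Σ ν·ξ):
  G: 632 − 1(206.8) − 1(44.76) = 380.5
  E: 1090 − 2(206.8) − 3(44.76) = 542.2
  B: 0 + 1(206.8) = 206.8
  A: 0 + 2(44.76) = 89.51

542 mol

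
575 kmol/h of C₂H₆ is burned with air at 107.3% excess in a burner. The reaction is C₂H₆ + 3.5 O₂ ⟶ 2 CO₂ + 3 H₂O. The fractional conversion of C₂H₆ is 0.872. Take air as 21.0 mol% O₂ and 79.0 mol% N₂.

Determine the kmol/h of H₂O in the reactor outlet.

1500 kmol/h

Stoichiometric O₂ = 3.5 × 575 = 2012 kmol/h; O₂ fed = 2012 × 2.073 = 4172 kmol/h.
N₂ fed = 4172 × 79/21 = 15690 kmol/h.
Fuel reacted = 0.872 × 575 → ξ = 501.4 kmol/h.
Outlet (n = n₀ + ν ξ):
  C₂H₆: 575 − 1(501.4) = 73.6
  O₂: 4172 − 3.5(501.4) = 2417
  N₂: 15690 (inert)
  CO₂: 0 + 2(501.4) = 1003
  H₂O: 0 + 3(501.4) = 1504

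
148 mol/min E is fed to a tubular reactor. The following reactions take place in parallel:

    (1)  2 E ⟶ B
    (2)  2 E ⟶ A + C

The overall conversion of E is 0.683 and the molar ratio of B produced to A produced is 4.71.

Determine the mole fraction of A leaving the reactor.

0.0833

Conversion of E: E consumed = 0.683 × 148 = 101.1 mol/min = 2ξ₁ + 2ξ₂.
Selectivity: 1ξ₁ / (1ξ₂) = 4.71 → ξ₁ = 4.71 ξ₂.
Substitute: (2·4.71 + 2) ξ₂ = 101.1 → ξ₂ = 8.851 mol/min, ξ₁ = 41.69 mol/min.
Outlet amounts (n = n₀ + Σ ν·ξ):
  E: 148 − 2(41.69) − 2(8.851) = 46.92
  B: 0 + 1(41.69) = 41.69
  A: 0 + 1(8.851) = 8.851
  C: 0 + 1(8.851) = 8.851
Total out = 106.3 mol/min; y_A = 8.851 / 106.3 = 0.08326.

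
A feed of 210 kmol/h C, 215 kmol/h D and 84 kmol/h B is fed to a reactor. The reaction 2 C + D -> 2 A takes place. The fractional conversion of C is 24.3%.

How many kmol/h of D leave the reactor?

C reacted = 0.243 × 210 = 51.03 kmol/h; ν_C = −2, so ξ = 51.03/2 = 25.52 kmol/h.
Outlet amounts (n = n₀ + ν ξ):
  C: 210 − 2(25.52) = 159
  D: 215 − 1(25.52) = 189.5
  A: 0 + 2(25.52) = 51.03
  B: 84 (inert)

189 kmol/h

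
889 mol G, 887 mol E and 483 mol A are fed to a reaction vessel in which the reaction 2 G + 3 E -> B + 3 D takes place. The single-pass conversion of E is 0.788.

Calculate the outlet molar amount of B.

E reacted = 0.788 × 887 = 699 mol; ν_E = −3, so ξ = 699/3 = 233 mol.
Outlet amounts (n = n₀ + ν ξ):
  G: 889 − 2(233) = 423
  E: 887 − 3(233) = 188
  B: 0 + 1(233) = 233
  D: 0 + 3(233) = 699
  A: 483 (inert)

233 mol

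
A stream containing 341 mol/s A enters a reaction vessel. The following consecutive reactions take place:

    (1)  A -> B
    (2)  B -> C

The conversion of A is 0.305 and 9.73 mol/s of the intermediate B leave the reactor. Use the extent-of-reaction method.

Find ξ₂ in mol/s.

ξ₂ = 94.3 mol/s

Conversion of A: A consumed = 1ξ₁ = 0.305 × 341 → ξ₁ = 104 mol/s.
B balance: n_B = 0 + 1ξ₁ − 1ξ₂ = 9.73 → ξ₂ = (1·104 − 9.73)/1 = 94.27 mol/s.
Outlet amounts (n = n₀ + Σ ν·ξ):
  A: 341 − 1(104) = 237
  B: 0 + 1(104) − 1(94.27) = 9.73
  C: 0 + 1(94.27) = 94.27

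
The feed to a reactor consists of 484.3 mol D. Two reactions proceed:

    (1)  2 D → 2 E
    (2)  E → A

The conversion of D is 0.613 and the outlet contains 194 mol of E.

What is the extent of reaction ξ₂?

ξ₂ = 103 mol

Conversion of D: D consumed = 2ξ₁ = 0.613 × 484.3 → ξ₁ = 148.4 mol.
E balance: n_E = 0 + 2ξ₁ − 1ξ₂ = 194 → ξ₂ = (2·148.4 − 194)/1 = 102.9 mol.
Outlet amounts (n = n₀ + Σ ν·ξ):
  D: 484.3 − 2(148.4) = 187.4
  E: 0 + 2(148.4) − 1(102.9) = 194
  A: 0 + 1(102.9) = 102.9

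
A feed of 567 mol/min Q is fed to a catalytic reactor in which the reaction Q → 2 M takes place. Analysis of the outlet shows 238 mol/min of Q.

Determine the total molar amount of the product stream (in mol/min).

896 mol/min

For Q: n = n₀ − 1ξ → 238 = 567 − 1ξ, giving ξ = 329 mol/min.
Outlet amounts (n = n₀ + ν ξ):
  Q: 567 − 1(329) = 238
  M: 0 + 2(329) = 658
Total out = 238 + 658 = 896 mol/min.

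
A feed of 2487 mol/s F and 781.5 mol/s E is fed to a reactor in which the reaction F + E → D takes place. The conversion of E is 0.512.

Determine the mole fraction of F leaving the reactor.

E reacted = 0.512 × 781.5 = 400.1 mol/s; ν_E = −1, so ξ = 400.1/1 = 400.1 mol/s.
Outlet amounts (n = n₀ + ν ξ):
  F: 2487 − 1(400.1) = 2087
  E: 781.5 − 1(400.1) = 381.4
  D: 0 + 1(400.1) = 400.1
Total out = 2868 mol/s; y_F = 2087 / 2868 = 0.7275.

0.728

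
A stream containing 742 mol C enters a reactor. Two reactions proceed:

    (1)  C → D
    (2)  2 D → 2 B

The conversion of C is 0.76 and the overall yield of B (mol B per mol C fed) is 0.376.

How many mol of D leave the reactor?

285 mol

Conversion of C: C consumed = 1ξ₁ = 0.76 × 742 → ξ₁ = 563.9 mol.
Yield of B: 2ξ₂ / 742 = 0.376 → ξ₂ = 139.5 mol.
Outlet amounts (n = n₀ + Σ ν·ξ):
  C: 742 − 1(563.9) = 178.1
  D: 0 + 1(563.9) − 2(139.5) = 284.9
  B: 0 + 2(139.5) = 279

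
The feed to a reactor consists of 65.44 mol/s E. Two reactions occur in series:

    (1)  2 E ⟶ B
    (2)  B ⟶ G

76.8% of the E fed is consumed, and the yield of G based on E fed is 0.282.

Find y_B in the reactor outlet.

Conversion of E: E consumed = 2ξ₁ = 0.768 × 65.44 → ξ₁ = 25.13 mol/s.
Yield of G: 1ξ₂ / 65.44 = 0.282 → ξ₂ = 18.45 mol/s.
Outlet amounts (n = n₀ + Σ ν·ξ):
  E: 65.44 − 2(25.13) = 15.18
  B: 0 + 1(25.13) − 1(18.45) = 6.675
  G: 0 + 1(18.45) = 18.45
Total out = 40.31 mol/s; y_B = 6.675 / 40.31 = 0.1656.

0.166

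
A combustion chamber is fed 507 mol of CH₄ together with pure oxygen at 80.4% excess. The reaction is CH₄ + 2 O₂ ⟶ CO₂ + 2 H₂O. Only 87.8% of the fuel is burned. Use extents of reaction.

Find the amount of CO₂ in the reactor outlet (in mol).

445 mol

Stoichiometric O₂ = 2 × 507 = 1014 mol; O₂ fed = 1014 × 1.804 = 1829 mol.
Fuel reacted = 0.878 × 507 → ξ = 445.1 mol.
Outlet (n = n₀ + ν ξ):
  CH₄: 507 − 1(445.1) = 61.85
  O₂: 1829 − 2(445.1) = 939
  CO₂: 0 + 1(445.1) = 445.1
  H₂O: 0 + 2(445.1) = 890.3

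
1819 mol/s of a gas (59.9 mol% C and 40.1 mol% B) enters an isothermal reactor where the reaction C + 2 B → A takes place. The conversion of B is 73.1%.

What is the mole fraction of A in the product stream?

B reacted = 0.731 × 729.4 = 533.2 mol/s; ν_B = −2, so ξ = 533.2/2 = 266.6 mol/s.
Outlet amounts (n = n₀ + ν ξ):
  C: 1090 − 1(266.6) = 823
  B: 729.4 − 2(266.6) = 196.2
  A: 0 + 1(266.6) = 266.6
Total out = 1286 mol/s; y_A = 266.6 / 1286 = 0.2073.

0.207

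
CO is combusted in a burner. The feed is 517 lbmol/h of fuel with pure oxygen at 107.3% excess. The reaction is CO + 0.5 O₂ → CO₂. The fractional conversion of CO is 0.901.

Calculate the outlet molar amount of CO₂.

466 lbmol/h

Stoichiometric O₂ = 0.5 × 517 = 258.5 lbmol/h; O₂ fed = 258.5 × 2.073 = 535.9 lbmol/h.
Fuel reacted = 0.901 × 517 → ξ = 465.8 lbmol/h.
Outlet (n = n₀ + ν ξ):
  CO: 517 − 1(465.8) = 51.18
  O₂: 535.9 − 0.5(465.8) = 303
  CO₂: 0 + 1(465.8) = 465.8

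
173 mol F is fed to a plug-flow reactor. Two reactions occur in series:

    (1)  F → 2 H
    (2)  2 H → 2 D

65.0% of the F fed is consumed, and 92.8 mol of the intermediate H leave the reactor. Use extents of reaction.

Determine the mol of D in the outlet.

132 mol

Conversion of F: F consumed = 1ξ₁ = 0.65 × 173 → ξ₁ = 112.5 mol.
H balance: n_H = 0 + 2ξ₁ − 2ξ₂ = 92.8 → ξ₂ = (2·112.5 − 92.8)/2 = 66.05 mol.
Outlet amounts (n = n₀ + Σ ν·ξ):
  F: 173 − 1(112.5) = 60.55
  H: 0 + 2(112.5) − 2(66.05) = 92.8
  D: 0 + 2(66.05) = 132.1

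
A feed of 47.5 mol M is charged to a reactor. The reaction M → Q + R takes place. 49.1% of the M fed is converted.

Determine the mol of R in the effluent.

M reacted = 0.491 × 47.5 = 23.32 mol; ν_M = −1, so ξ = 23.32/1 = 23.32 mol.
Outlet amounts (n = n₀ + ν ξ):
  M: 47.5 − 1(23.32) = 24.18
  Q: 0 + 1(23.32) = 23.32
  R: 0 + 1(23.32) = 23.32

23.3 mol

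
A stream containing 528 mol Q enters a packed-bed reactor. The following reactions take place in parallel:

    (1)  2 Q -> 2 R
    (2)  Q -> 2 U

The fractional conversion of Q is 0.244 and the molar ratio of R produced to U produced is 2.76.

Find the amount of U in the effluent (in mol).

39.5 mol

Conversion of Q: Q consumed = 0.244 × 528 = 128.8 mol = 2ξ₁ + 1ξ₂.
Selectivity: 2ξ₁ / (2ξ₂) = 2.76 → ξ₁ = 2.76 ξ₂.
Substitute: (2·2.76 + 1) ξ₂ = 128.8 → ξ₂ = 19.76 mol, ξ₁ = 54.54 mol.
Outlet amounts (n = n₀ + Σ ν·ξ):
  Q: 528 − 2(54.54) − 1(19.76) = 399.2
  R: 0 + 2(54.54) = 109.1
  U: 0 + 2(19.76) = 39.52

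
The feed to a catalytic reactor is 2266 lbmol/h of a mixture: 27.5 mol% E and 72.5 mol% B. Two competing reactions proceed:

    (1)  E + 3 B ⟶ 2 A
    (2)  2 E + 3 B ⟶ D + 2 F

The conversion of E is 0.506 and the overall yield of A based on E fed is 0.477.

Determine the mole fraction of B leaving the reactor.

Yield of A: 2ξ₁ / 623.1 = 0.477 → ξ₁ = 148.6 lbmol/h.
Conversion of E: 1ξ₁ + 2ξ₂ = 0.506 × 623.1 = 315.3 → ξ₂ = 83.35 lbmol/h.
Outlet amounts (n = n₀ + Σ ν·ξ):
  E: 623.1 − 1(148.6) − 2(83.35) = 307.8
  B: 1643 − 3(148.6) − 3(83.35) = 946.9
  A: 0 + 2(148.6) = 297.2
  D: 0 + 1(83.35) = 83.35
  F: 0 + 2(83.35) = 166.7
Total out = 1802 lbmol/h; y_B = 946.9 / 1802 = 0.5255.

0.525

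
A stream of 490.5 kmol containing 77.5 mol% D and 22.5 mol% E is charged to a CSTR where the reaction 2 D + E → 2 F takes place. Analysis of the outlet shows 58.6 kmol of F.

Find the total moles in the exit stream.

461 kmol

For F: n = n₀ + 2ξ → 58.6 = 0 + 2ξ, giving ξ = 29.3 kmol.
Outlet amounts (n = n₀ + ν ξ):
  D: 380.1 − 2(29.3) = 321.5
  E: 110.4 − 1(29.3) = 81.06
  F: 0 + 2(29.3) = 58.6
Total out = 321.5 + 81.06 + 58.6 = 461.2 kmol.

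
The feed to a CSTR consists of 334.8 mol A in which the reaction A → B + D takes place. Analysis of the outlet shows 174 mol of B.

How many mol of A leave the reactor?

For B: n = n₀ + 1ξ → 174 = 0 + 1ξ, giving ξ = 174 mol.
Outlet amounts (n = n₀ + ν ξ):
  A: 334.8 − 1(174) = 160.8
  B: 0 + 1(174) = 174
  D: 0 + 1(174) = 174

161 mol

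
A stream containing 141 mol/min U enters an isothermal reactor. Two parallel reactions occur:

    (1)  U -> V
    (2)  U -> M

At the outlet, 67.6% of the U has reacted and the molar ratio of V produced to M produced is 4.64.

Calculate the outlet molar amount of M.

Conversion of U: U consumed = 0.676 × 141 = 95.32 mol/min = 1ξ₁ + 1ξ₂.
Selectivity: 1ξ₁ / (1ξ₂) = 4.64 → ξ₁ = 4.64 ξ₂.
Substitute: (1·4.64 + 1) ξ₂ = 95.32 → ξ₂ = 16.9 mol/min, ξ₁ = 78.42 mol/min.
Outlet amounts (n = n₀ + Σ ν·ξ):
  U: 141 − 1(78.42) − 1(16.9) = 45.68
  V: 0 + 1(78.42) = 78.42
  M: 0 + 1(16.9) = 16.9

16.9 mol/min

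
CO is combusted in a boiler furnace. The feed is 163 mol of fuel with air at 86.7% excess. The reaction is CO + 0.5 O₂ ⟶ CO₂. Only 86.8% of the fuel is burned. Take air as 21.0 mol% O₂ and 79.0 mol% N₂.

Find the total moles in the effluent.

817 mol

Stoichiometric O₂ = 0.5 × 163 = 81.5 mol; O₂ fed = 81.5 × 1.867 = 152.2 mol.
N₂ fed = 152.2 × 79/21 = 572.4 mol.
Fuel reacted = 0.868 × 163 → ξ = 141.5 mol.
Outlet (n = n₀ + ν ξ):
  CO: 163 − 1(141.5) = 21.52
  O₂: 152.2 − 0.5(141.5) = 81.42
  N₂: 572.4 (inert)
  CO₂: 0 + 1(141.5) = 141.5
Total out = 21.52 + 81.42 + 572.4 + 141.5 = 816.8 mol.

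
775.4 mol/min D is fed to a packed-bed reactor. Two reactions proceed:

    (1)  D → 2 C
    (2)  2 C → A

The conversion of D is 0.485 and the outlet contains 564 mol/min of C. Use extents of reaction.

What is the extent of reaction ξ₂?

Conversion of D: D consumed = 1ξ₁ = 0.485 × 775.4 → ξ₁ = 376.1 mol/min.
C balance: n_C = 0 + 2ξ₁ − 2ξ₂ = 564 → ξ₂ = (2·376.1 − 564)/2 = 94.07 mol/min.
Outlet amounts (n = n₀ + Σ ν·ξ):
  D: 775.4 − 1(376.1) = 399.3
  C: 0 + 2(376.1) − 2(94.07) = 564
  A: 0 + 1(94.07) = 94.07

ξ₂ = 94.1 mol/min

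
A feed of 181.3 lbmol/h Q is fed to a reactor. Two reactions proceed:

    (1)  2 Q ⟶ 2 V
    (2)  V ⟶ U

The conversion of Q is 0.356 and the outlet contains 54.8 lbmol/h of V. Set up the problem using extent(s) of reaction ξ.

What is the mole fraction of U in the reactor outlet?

Conversion of Q: Q consumed = 2ξ₁ = 0.356 × 181.3 → ξ₁ = 32.27 lbmol/h.
V balance: n_V = 0 + 2ξ₁ − 1ξ₂ = 54.8 → ξ₂ = (2·32.27 − 54.8)/1 = 9.743 lbmol/h.
Outlet amounts (n = n₀ + Σ ν·ξ):
  Q: 181.3 − 2(32.27) = 116.8
  V: 0 + 2(32.27) − 1(9.743) = 54.8
  U: 0 + 1(9.743) = 9.743
Total out = 181.3 lbmol/h; y_U = 9.743 / 181.3 = 0.05374.

0.0537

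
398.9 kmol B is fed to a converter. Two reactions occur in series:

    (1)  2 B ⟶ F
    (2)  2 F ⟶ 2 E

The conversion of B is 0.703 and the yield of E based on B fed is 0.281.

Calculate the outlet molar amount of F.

28.1 kmol

Conversion of B: B consumed = 2ξ₁ = 0.703 × 398.9 → ξ₁ = 140.2 kmol.
Yield of E: 2ξ₂ / 398.9 = 0.281 → ξ₂ = 56.05 kmol.
Outlet amounts (n = n₀ + Σ ν·ξ):
  B: 398.9 − 2(140.2) = 118.5
  F: 0 + 1(140.2) − 2(56.05) = 28.12
  E: 0 + 2(56.05) = 112.1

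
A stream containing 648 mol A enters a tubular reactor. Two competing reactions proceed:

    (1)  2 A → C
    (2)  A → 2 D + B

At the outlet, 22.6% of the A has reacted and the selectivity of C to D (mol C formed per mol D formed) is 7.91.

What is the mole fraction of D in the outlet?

0.0153

Conversion of A: A consumed = 0.226 × 648 = 146.4 mol = 2ξ₁ + 1ξ₂.
Selectivity: 1ξ₁ / (2ξ₂) = 7.91 → ξ₁ = 15.82 ξ₂.
Substitute: (2·15.82 + 1) ξ₂ = 146.4 → ξ₂ = 4.487 mol, ξ₁ = 70.98 mol.
Outlet amounts (n = n₀ + Σ ν·ξ):
  A: 648 − 2(70.98) − 1(4.487) = 501.6
  C: 0 + 1(70.98) = 70.98
  D: 0 + 2(4.487) = 8.974
  B: 0 + 1(4.487) = 4.487
Total out = 586 mol; y_D = 8.974 / 586 = 0.01531.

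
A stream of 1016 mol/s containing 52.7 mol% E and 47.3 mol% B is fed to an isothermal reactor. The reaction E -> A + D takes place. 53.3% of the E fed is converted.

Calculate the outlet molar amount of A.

285 mol/s

E reacted = 0.533 × 535.4 = 285.4 mol/s; ν_E = −1, so ξ = 285.4/1 = 285.4 mol/s.
Outlet amounts (n = n₀ + ν ξ):
  E: 535.4 − 1(285.4) = 250
  A: 0 + 1(285.4) = 285.4
  D: 0 + 1(285.4) = 285.4
  B: 480.6 (inert)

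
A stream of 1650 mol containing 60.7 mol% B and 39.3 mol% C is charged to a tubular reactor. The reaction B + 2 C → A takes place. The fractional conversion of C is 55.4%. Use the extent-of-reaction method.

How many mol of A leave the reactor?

C reacted = 0.554 × 648.4 = 359.2 mol; ν_C = −2, so ξ = 359.2/2 = 179.6 mol.
Outlet amounts (n = n₀ + ν ξ):
  B: 1002 − 1(179.6) = 821.9
  C: 648.4 − 2(179.6) = 289.2
  A: 0 + 1(179.6) = 179.6

180 mol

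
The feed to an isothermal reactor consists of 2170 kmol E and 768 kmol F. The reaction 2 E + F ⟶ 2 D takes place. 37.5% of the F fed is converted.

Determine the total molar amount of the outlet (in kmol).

2650 kmol

F reacted = 0.375 × 768 = 288 kmol; ν_F = −1, so ξ = 288/1 = 288 kmol.
Outlet amounts (n = n₀ + ν ξ):
  E: 2170 − 2(288) = 1594
  F: 768 − 1(288) = 480
  D: 0 + 2(288) = 576
Total out = 1594 + 480 + 576 = 2650 kmol.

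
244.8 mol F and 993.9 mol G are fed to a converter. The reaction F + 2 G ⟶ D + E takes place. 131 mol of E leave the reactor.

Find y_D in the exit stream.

For E: n = n₀ + 1ξ → 131 = 0 + 1ξ, giving ξ = 131 mol.
Outlet amounts (n = n₀ + ν ξ):
  F: 244.8 − 1(131) = 113.8
  G: 993.9 − 2(131) = 731.9
  D: 0 + 1(131) = 131
  E: 0 + 1(131) = 131
Total out = 1108 mol; y_D = 131 / 1108 = 0.1183.

0.118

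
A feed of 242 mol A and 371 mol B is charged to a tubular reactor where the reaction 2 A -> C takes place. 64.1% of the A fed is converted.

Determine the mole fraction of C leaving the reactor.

0.145

A reacted = 0.641 × 242 = 155.1 mol; ν_A = −2, so ξ = 155.1/2 = 77.56 mol.
Outlet amounts (n = n₀ + ν ξ):
  A: 242 − 2(77.56) = 86.88
  C: 0 + 1(77.56) = 77.56
  B: 371 (inert)
Total out = 535.4 mol; y_C = 77.56 / 535.4 = 0.1449.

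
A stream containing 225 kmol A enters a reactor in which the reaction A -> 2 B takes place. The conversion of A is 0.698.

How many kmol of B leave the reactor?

A reacted = 0.698 × 225 = 157 kmol; ν_A = −1, so ξ = 157/1 = 157 kmol.
Outlet amounts (n = n₀ + ν ξ):
  A: 225 − 1(157) = 67.95
  B: 0 + 2(157) = 314.1

314 kmol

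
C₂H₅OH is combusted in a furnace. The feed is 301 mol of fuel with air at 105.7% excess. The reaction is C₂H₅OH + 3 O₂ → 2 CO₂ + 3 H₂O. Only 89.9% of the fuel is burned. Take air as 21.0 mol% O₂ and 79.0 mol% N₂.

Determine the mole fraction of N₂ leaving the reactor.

Stoichiometric O₂ = 3 × 301 = 903 mol; O₂ fed = 903 × 2.057 = 1857 mol.
N₂ fed = 1857 × 79/21 = 6988 mol.
Fuel reacted = 0.899 × 301 → ξ = 270.6 mol.
Outlet (n = n₀ + ν ξ):
  C₂H₅OH: 301 − 1(270.6) = 30.4
  O₂: 1857 − 3(270.6) = 1046
  N₂: 6988 (inert)
  CO₂: 0 + 2(270.6) = 541.2
  H₂O: 0 + 3(270.6) = 811.8
Total out = 9417 mol; y_N₂ = 6988 / 9417 = 0.742.

0.742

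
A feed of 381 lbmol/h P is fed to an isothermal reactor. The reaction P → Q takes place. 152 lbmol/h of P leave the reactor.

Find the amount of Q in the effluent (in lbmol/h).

229 lbmol/h

For P: n = n₀ − 1ξ → 152 = 381 − 1ξ, giving ξ = 229 lbmol/h.
Outlet amounts (n = n₀ + ν ξ):
  P: 381 − 1(229) = 152
  Q: 0 + 1(229) = 229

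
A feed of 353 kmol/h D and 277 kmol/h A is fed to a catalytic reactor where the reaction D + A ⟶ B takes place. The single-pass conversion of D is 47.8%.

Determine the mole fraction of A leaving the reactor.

D reacted = 0.478 × 353 = 168.7 kmol/h; ν_D = −1, so ξ = 168.7/1 = 168.7 kmol/h.
Outlet amounts (n = n₀ + ν ξ):
  D: 353 − 1(168.7) = 184.3
  A: 277 − 1(168.7) = 108.3
  B: 0 + 1(168.7) = 168.7
Total out = 461.3 kmol/h; y_A = 108.3 / 461.3 = 0.2347.

0.235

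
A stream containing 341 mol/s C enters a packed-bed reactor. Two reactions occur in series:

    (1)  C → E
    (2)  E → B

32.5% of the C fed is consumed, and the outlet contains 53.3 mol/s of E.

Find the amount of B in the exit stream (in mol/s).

Conversion of C: C consumed = 1ξ₁ = 0.325 × 341 → ξ₁ = 110.8 mol/s.
E balance: n_E = 0 + 1ξ₁ − 1ξ₂ = 53.3 → ξ₂ = (1·110.8 − 53.3)/1 = 57.53 mol/s.
Outlet amounts (n = n₀ + Σ ν·ξ):
  C: 341 − 1(110.8) = 230.2
  E: 0 + 1(110.8) − 1(57.53) = 53.3
  B: 0 + 1(57.53) = 57.53

57.5 mol/s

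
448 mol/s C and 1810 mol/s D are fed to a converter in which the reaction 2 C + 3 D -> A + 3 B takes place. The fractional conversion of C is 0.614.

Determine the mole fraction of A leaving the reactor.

C reacted = 0.614 × 448 = 275.1 mol/s; ν_C = −2, so ξ = 275.1/2 = 137.5 mol/s.
Outlet amounts (n = n₀ + ν ξ):
  C: 448 − 2(137.5) = 172.9
  D: 1810 − 3(137.5) = 1397
  A: 0 + 1(137.5) = 137.5
  B: 0 + 3(137.5) = 412.6
Total out = 2120 mol/s; y_A = 137.5 / 2120 = 0.06486.

0.0649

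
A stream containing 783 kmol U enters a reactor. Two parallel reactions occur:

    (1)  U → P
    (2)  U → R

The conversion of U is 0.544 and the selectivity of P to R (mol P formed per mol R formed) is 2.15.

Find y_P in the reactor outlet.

Conversion of U: U consumed = 0.544 × 783 = 426 kmol = 1ξ₁ + 1ξ₂.
Selectivity: 1ξ₁ / (1ξ₂) = 2.15 → ξ₁ = 2.15 ξ₂.
Substitute: (1·2.15 + 1) ξ₂ = 426 → ξ₂ = 135.2 kmol, ξ₁ = 290.7 kmol.
Outlet amounts (n = n₀ + Σ ν·ξ):
  U: 783 − 1(290.7) − 1(135.2) = 357
  P: 0 + 1(290.7) = 290.7
  R: 0 + 1(135.2) = 135.2
Total out = 783 kmol; y_P = 290.7 / 783 = 0.3713.

0.371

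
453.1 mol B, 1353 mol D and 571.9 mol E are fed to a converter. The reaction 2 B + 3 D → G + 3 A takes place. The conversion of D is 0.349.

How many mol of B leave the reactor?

D reacted = 0.349 × 1353 = 472.2 mol; ν_D = −3, so ξ = 472.2/3 = 157.4 mol.
Outlet amounts (n = n₀ + ν ξ):
  B: 453.1 − 2(157.4) = 138.3
  D: 1353 − 3(157.4) = 880.8
  G: 0 + 1(157.4) = 157.4
  A: 0 + 3(157.4) = 472.2
  E: 571.9 (inert)

138 mol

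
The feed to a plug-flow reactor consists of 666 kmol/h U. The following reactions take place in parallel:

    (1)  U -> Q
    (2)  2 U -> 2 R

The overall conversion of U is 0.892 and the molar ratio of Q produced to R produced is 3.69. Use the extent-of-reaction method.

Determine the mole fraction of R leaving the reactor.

Conversion of U: U consumed = 0.892 × 666 = 594.1 kmol/h = 1ξ₁ + 2ξ₂.
Selectivity: 1ξ₁ / (2ξ₂) = 3.69 → ξ₁ = 7.38 ξ₂.
Substitute: (1·7.38 + 2) ξ₂ = 594.1 → ξ₂ = 63.33 kmol/h, ξ₁ = 467.4 kmol/h.
Outlet amounts (n = n₀ + Σ ν·ξ):
  U: 666 − 1(467.4) − 2(63.33) = 71.93
  Q: 0 + 1(467.4) = 467.4
  R: 0 + 2(63.33) = 126.7
Total out = 666 kmol/h; y_R = 126.7 / 666 = 0.1902.

0.19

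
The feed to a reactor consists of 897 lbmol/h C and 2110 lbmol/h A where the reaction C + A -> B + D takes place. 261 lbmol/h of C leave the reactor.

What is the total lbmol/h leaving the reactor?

For C: n = n₀ − 1ξ → 261 = 897 − 1ξ, giving ξ = 636 lbmol/h.
Outlet amounts (n = n₀ + ν ξ):
  C: 897 − 1(636) = 261
  A: 2110 − 1(636) = 1474
  B: 0 + 1(636) = 636
  D: 0 + 1(636) = 636
Total out = 261 + 1474 + 636 + 636 = 3007 lbmol/h.

3010 lbmol/h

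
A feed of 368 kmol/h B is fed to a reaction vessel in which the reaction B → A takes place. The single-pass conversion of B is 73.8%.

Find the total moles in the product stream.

B reacted = 0.738 × 368 = 271.6 kmol/h; ν_B = −1, so ξ = 271.6/1 = 271.6 kmol/h.
Outlet amounts (n = n₀ + ν ξ):
  B: 368 − 1(271.6) = 96.42
  A: 0 + 1(271.6) = 271.6
Total out = 96.42 + 271.6 = 368 kmol/h.

368 kmol/h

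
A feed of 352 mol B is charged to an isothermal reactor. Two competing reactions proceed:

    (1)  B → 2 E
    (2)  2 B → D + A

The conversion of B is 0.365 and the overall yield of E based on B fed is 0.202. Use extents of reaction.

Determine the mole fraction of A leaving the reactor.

0.12

Yield of E: 2ξ₁ / 352 = 0.202 → ξ₁ = 35.55 mol.
Conversion of B: 1ξ₁ + 2ξ₂ = 0.365 × 352 = 128.5 → ξ₂ = 46.46 mol.
Outlet amounts (n = n₀ + Σ ν·ξ):
  B: 352 − 1(35.55) − 2(46.46) = 223.5
  E: 0 + 2(35.55) = 71.1
  D: 0 + 1(46.46) = 46.46
  A: 0 + 1(46.46) = 46.46
Total out = 387.6 mol; y_A = 46.46 / 387.6 = 0.1199.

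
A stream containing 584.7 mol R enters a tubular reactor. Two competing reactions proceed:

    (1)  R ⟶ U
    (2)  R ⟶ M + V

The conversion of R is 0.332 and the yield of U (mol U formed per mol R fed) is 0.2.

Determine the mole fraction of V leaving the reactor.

0.117

Yield of U: 1ξ₁ / 584.7 = 0.2 → ξ₁ = 116.9 mol.
Conversion of R: 1ξ₁ + 1ξ₂ = 0.332 × 584.7 = 194.1 → ξ₂ = 77.18 mol.
Outlet amounts (n = n₀ + Σ ν·ξ):
  R: 584.7 − 1(116.9) − 1(77.18) = 390.6
  U: 0 + 1(116.9) = 116.9
  M: 0 + 1(77.18) = 77.18
  V: 0 + 1(77.18) = 77.18
Total out = 661.9 mol; y_V = 77.18 / 661.9 = 0.1166.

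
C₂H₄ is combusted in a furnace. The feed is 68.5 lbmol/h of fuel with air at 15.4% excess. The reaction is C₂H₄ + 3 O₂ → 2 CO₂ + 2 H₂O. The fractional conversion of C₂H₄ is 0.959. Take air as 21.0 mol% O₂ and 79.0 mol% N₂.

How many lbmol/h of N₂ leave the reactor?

892 lbmol/h

Stoichiometric O₂ = 3 × 68.5 = 205.5 lbmol/h; O₂ fed = 205.5 × 1.154 = 237.1 lbmol/h.
N₂ fed = 237.1 × 79/21 = 892.1 lbmol/h.
Fuel reacted = 0.959 × 68.5 → ξ = 65.69 lbmol/h.
Outlet (n = n₀ + ν ξ):
  C₂H₄: 68.5 − 1(65.69) = 2.809
  O₂: 237.1 − 3(65.69) = 40.07
  N₂: 892.1 (inert)
  CO₂: 0 + 2(65.69) = 131.4
  H₂O: 0 + 2(65.69) = 131.4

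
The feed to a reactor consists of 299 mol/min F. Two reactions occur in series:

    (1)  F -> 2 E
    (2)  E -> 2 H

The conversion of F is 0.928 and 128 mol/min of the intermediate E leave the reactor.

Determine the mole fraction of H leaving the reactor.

0.851

Conversion of F: F consumed = 1ξ₁ = 0.928 × 299 → ξ₁ = 277.5 mol/min.
E balance: n_E = 0 + 2ξ₁ − 1ξ₂ = 128 → ξ₂ = (2·277.5 − 128)/1 = 426.9 mol/min.
Outlet amounts (n = n₀ + Σ ν·ξ):
  F: 299 − 1(277.5) = 21.53
  E: 0 + 2(277.5) − 1(426.9) = 128
  H: 0 + 2(426.9) = 853.9
Total out = 1003 mol/min; y_H = 853.9 / 1003 = 0.851.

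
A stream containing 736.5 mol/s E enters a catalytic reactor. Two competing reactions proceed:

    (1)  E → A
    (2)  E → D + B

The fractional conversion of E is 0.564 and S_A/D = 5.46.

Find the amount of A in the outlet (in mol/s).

351 mol/s

Conversion of E: E consumed = 0.564 × 736.5 = 415.4 mol/s = 1ξ₁ + 1ξ₂.
Selectivity: 1ξ₁ / (1ξ₂) = 5.46 → ξ₁ = 5.46 ξ₂.
Substitute: (1·5.46 + 1) ξ₂ = 415.4 → ξ₂ = 64.3 mol/s, ξ₁ = 351.1 mol/s.
Outlet amounts (n = n₀ + Σ ν·ξ):
  E: 736.5 − 1(351.1) − 1(64.3) = 321.1
  A: 0 + 1(351.1) = 351.1
  D: 0 + 1(64.3) = 64.3
  B: 0 + 1(64.3) = 64.3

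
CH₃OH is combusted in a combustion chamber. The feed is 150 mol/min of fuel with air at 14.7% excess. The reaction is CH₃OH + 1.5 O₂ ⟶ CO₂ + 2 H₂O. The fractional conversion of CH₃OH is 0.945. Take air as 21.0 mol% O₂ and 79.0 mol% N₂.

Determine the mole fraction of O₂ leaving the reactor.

Stoichiometric O₂ = 1.5 × 150 = 225 mol/min; O₂ fed = 225 × 1.147 = 258.1 mol/min.
N₂ fed = 258.1 × 79/21 = 970.9 mol/min.
Fuel reacted = 0.945 × 150 → ξ = 141.8 mol/min.
Outlet (n = n₀ + ν ξ):
  CH₃OH: 150 − 1(141.8) = 8.25
  O₂: 258.1 − 1.5(141.8) = 45.45
  N₂: 970.9 (inert)
  CO₂: 0 + 1(141.8) = 141.8
  H₂O: 0 + 2(141.8) = 283.5
Total out = 1450 mol/min; y_O₂ = 45.45 / 1450 = 0.03135.

0.0313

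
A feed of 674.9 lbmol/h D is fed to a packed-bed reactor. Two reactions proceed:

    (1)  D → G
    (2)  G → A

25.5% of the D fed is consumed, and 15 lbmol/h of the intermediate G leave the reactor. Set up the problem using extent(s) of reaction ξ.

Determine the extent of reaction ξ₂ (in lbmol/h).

ξ₂ = 157 lbmol/h

Conversion of D: D consumed = 1ξ₁ = 0.255 × 674.9 → ξ₁ = 172.1 lbmol/h.
G balance: n_G = 0 + 1ξ₁ − 1ξ₂ = 15 → ξ₂ = (1·172.1 − 15)/1 = 157.1 lbmol/h.
Outlet amounts (n = n₀ + Σ ν·ξ):
  D: 674.9 − 1(172.1) = 502.8
  G: 0 + 1(172.1) − 1(157.1) = 15
  A: 0 + 1(157.1) = 157.1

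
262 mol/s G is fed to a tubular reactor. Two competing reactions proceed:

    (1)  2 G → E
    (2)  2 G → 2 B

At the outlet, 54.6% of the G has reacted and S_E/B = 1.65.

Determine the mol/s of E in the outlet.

Conversion of G: G consumed = 0.546 × 262 = 143.1 mol/s = 2ξ₁ + 2ξ₂.
Selectivity: 1ξ₁ / (2ξ₂) = 1.65 → ξ₁ = 3.3 ξ₂.
Substitute: (2·3.3 + 2) ξ₂ = 143.1 → ξ₂ = 16.63 mol/s, ξ₁ = 54.89 mol/s.
Outlet amounts (n = n₀ + Σ ν·ξ):
  G: 262 − 2(54.89) − 2(16.63) = 118.9
  E: 0 + 1(54.89) = 54.89
  B: 0 + 2(16.63) = 33.27

54.9 mol/s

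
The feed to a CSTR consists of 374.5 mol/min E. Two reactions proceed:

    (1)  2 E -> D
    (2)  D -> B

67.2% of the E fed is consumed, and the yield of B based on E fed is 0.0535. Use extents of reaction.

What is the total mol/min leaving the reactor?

Conversion of E: E consumed = 2ξ₁ = 0.672 × 374.5 → ξ₁ = 125.8 mol/min.
Yield of B: 1ξ₂ / 374.5 = 0.0535 → ξ₂ = 20.04 mol/min.
Outlet amounts (n = n₀ + Σ ν·ξ):
  E: 374.5 − 2(125.8) = 122.8
  D: 0 + 1(125.8) − 1(20.04) = 105.8
  B: 0 + 1(20.04) = 20.04
Total out = 122.8 + 105.8 + 20.04 = 248.7 mol/min.

249 mol/min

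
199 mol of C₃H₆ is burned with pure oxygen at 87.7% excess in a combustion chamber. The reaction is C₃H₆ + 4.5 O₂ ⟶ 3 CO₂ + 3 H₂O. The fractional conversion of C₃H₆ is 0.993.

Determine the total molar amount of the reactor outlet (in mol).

1980 mol

Stoichiometric O₂ = 4.5 × 199 = 895.5 mol; O₂ fed = 895.5 × 1.877 = 1681 mol.
Fuel reacted = 0.993 × 199 → ξ = 197.6 mol.
Outlet (n = n₀ + ν ξ):
  C₃H₆: 199 − 1(197.6) = 1.393
  O₂: 1681 − 4.5(197.6) = 791.6
  CO₂: 0 + 3(197.6) = 592.8
  H₂O: 0 + 3(197.6) = 592.8
Total out = 1.393 + 791.6 + 592.8 + 592.8 = 1979 mol.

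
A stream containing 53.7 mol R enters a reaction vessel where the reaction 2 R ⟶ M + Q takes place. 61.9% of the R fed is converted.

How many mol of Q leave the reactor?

R reacted = 0.619 × 53.7 = 33.24 mol; ν_R = −2, so ξ = 33.24/2 = 16.62 mol.
Outlet amounts (n = n₀ + ν ξ):
  R: 53.7 − 2(16.62) = 20.46
  M: 0 + 1(16.62) = 16.62
  Q: 0 + 1(16.62) = 16.62

16.6 mol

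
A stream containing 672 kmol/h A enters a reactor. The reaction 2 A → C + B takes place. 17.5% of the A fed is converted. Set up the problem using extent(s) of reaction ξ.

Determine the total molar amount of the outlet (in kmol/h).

672 kmol/h

A reacted = 0.175 × 672 = 117.6 kmol/h; ν_A = −2, so ξ = 117.6/2 = 58.8 kmol/h.
Outlet amounts (n = n₀ + ν ξ):
  A: 672 − 2(58.8) = 554.4
  C: 0 + 1(58.8) = 58.8
  B: 0 + 1(58.8) = 58.8
Total out = 554.4 + 58.8 + 58.8 = 672 kmol/h.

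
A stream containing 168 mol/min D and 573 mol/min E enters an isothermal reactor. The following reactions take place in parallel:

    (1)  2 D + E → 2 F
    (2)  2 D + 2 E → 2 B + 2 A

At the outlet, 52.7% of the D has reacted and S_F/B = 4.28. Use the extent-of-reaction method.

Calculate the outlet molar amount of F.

71.8 mol/min

Conversion of D: D consumed = 0.527 × 168 = 88.54 mol/min = 2ξ₁ + 2ξ₂.
Selectivity: 2ξ₁ / (2ξ₂) = 4.28 → ξ₁ = 4.28 ξ₂.
Substitute: (2·4.28 + 2) ξ₂ = 88.54 → ξ₂ = 8.384 mol/min, ξ₁ = 35.88 mol/min.
Outlet amounts (n = n₀ + Σ ν·ξ):
  D: 168 − 2(35.88) − 2(8.384) = 79.46
  E: 573 − 1(35.88) − 2(8.384) = 520.3
  F: 0 + 2(35.88) = 71.77
  B: 0 + 2(8.384) = 16.77
  A: 0 + 2(8.384) = 16.77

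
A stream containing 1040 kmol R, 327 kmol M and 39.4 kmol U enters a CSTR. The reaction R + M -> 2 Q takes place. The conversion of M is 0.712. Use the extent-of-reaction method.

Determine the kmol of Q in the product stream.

466 kmol

M reacted = 0.712 × 327 = 232.8 kmol; ν_M = −1, so ξ = 232.8/1 = 232.8 kmol.
Outlet amounts (n = n₀ + ν ξ):
  R: 1040 − 1(232.8) = 807.2
  M: 327 − 1(232.8) = 94.18
  Q: 0 + 2(232.8) = 465.6
  U: 39.4 (inert)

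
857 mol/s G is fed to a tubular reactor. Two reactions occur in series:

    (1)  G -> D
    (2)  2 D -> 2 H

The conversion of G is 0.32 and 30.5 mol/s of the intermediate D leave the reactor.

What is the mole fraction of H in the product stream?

Conversion of G: G consumed = 1ξ₁ = 0.32 × 857 → ξ₁ = 274.2 mol/s.
D balance: n_D = 0 + 1ξ₁ − 2ξ₂ = 30.5 → ξ₂ = (1·274.2 − 30.5)/2 = 121.9 mol/s.
Outlet amounts (n = n₀ + Σ ν·ξ):
  G: 857 − 1(274.2) = 582.8
  D: 0 + 1(274.2) − 2(121.9) = 30.5
  H: 0 + 2(121.9) = 243.7
Total out = 857 mol/s; y_H = 243.7 / 857 = 0.2844.

0.284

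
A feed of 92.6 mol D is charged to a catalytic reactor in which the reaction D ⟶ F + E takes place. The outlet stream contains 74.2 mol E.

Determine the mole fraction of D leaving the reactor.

0.11

For E: n = n₀ + 1ξ → 74.2 = 0 + 1ξ, giving ξ = 74.2 mol.
Outlet amounts (n = n₀ + ν ξ):
  D: 92.6 − 1(74.2) = 18.4
  F: 0 + 1(74.2) = 74.2
  E: 0 + 1(74.2) = 74.2
Total out = 166.8 mol; y_D = 18.4 / 166.8 = 0.1103.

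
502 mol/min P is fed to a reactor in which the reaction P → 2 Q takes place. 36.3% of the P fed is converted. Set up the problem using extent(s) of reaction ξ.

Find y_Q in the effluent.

0.533

P reacted = 0.363 × 502 = 182.2 mol/min; ν_P = −1, so ξ = 182.2/1 = 182.2 mol/min.
Outlet amounts (n = n₀ + ν ξ):
  P: 502 − 1(182.2) = 319.8
  Q: 0 + 2(182.2) = 364.5
Total out = 684.2 mol/min; y_Q = 364.5 / 684.2 = 0.5326.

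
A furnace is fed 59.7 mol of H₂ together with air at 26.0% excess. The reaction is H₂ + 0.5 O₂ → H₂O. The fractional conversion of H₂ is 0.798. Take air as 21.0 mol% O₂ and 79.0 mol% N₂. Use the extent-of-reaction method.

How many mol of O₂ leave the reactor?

13.8 mol

Stoichiometric O₂ = 0.5 × 59.7 = 29.85 mol; O₂ fed = 29.85 × 1.260 = 37.61 mol.
N₂ fed = 37.61 × 79/21 = 141.5 mol.
Fuel reacted = 0.798 × 59.7 → ξ = 47.64 mol.
Outlet (n = n₀ + ν ξ):
  H₂: 59.7 − 1(47.64) = 12.06
  O₂: 37.61 − 0.5(47.64) = 13.79
  N₂: 141.5 (inert)
  H₂O: 0 + 1(47.64) = 47.64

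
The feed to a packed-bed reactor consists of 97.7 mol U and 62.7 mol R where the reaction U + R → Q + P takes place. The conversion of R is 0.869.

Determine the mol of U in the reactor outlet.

43.2 mol

R reacted = 0.869 × 62.7 = 54.49 mol; ν_R = −1, so ξ = 54.49/1 = 54.49 mol.
Outlet amounts (n = n₀ + ν ξ):
  U: 97.7 − 1(54.49) = 43.21
  R: 62.7 − 1(54.49) = 8.214
  Q: 0 + 1(54.49) = 54.49
  P: 0 + 1(54.49) = 54.49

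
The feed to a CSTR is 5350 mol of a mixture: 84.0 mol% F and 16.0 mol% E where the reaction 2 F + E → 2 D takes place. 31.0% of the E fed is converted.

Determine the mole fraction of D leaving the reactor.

0.104

E reacted = 0.31 × 856 = 265.4 mol; ν_E = −1, so ξ = 265.4/1 = 265.4 mol.
Outlet amounts (n = n₀ + ν ξ):
  F: 4494 − 2(265.4) = 3963
  E: 856 − 1(265.4) = 590.6
  D: 0 + 2(265.4) = 530.7
Total out = 5085 mol; y_D = 530.7 / 5085 = 0.1044.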